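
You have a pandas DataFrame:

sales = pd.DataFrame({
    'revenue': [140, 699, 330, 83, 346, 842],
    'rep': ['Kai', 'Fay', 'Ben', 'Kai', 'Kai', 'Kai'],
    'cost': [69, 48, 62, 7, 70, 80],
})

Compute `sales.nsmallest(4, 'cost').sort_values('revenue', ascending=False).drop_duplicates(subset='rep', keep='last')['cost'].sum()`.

take 4 rows with smallest cost:
   revenue  rep  cost
3       83  Kai     7
1      699  Fay    48
2      330  Ben    62
0      140  Kai    69
sort by revenue descending:
   revenue  rep  cost
1      699  Fay    48
2      330  Ben    62
0      140  Kai    69
3       83  Kai     7
drop duplicate rep (keep=last):
   revenue  rep  cost
1      699  Fay    48
2      330  Ben    62
3       83  Kai     7

117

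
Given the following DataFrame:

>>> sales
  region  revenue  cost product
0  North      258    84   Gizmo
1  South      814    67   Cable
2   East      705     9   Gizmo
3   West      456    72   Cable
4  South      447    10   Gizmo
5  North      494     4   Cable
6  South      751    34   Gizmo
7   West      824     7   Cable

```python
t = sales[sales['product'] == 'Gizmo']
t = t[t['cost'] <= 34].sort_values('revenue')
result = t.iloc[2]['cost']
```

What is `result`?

34

filter rows where product == 'Gizmo':
  region  revenue  cost product
0  North      258    84   Gizmo
2   East      705     9   Gizmo
4  South      447    10   Gizmo
6  South      751    34   Gizmo
filter rows where cost <= 34:
  region  revenue  cost product
2   East      705     9   Gizmo
4  South      447    10   Gizmo
6  South      751    34   Gizmo
sort by revenue:
  region  revenue  cost product
4  South      447    10   Gizmo
2   East      705     9   Gizmo
6  South      751    34   Gizmo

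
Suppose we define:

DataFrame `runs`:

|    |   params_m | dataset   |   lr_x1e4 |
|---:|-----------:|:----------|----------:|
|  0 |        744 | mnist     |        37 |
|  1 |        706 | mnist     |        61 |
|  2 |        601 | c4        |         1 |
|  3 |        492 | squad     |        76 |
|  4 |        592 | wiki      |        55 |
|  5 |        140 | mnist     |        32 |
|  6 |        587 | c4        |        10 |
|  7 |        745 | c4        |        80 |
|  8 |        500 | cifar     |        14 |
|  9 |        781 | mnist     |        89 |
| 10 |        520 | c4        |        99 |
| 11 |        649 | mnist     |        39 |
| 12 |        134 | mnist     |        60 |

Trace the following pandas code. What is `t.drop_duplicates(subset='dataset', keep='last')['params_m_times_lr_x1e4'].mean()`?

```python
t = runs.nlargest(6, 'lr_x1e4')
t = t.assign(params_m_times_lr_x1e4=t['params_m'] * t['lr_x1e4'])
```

take 6 rows with largest lr_x1e4:
    params_m dataset  lr_x1e4
10       520      c4       99
9        781   mnist       89
7        745      c4       80
3        492   squad       76
1        706   mnist       61
12       134   mnist       60
add column params_m_times_lr_x1e4 = t['params_m'] * t['lr_x1e4']:
    params_m dataset  lr_x1e4  params_m_times_lr_x1e4
10       520      c4       99                   51480
9        781   mnist       89                   69509
7        745      c4       80                   59600
3        492   squad       76                   37392
1        706   mnist       61                   43066
12       134   mnist       60                    8040
drop duplicate dataset (keep=last):
    params_m dataset  lr_x1e4  params_m_times_lr_x1e4
7        745      c4       80                   59600
3        492   squad       76                   37392
12       134   mnist       60                    8040
Reading off the mean of column 'params_m_times_lr_x1e4', we get 35010.6666667.

35010.6666667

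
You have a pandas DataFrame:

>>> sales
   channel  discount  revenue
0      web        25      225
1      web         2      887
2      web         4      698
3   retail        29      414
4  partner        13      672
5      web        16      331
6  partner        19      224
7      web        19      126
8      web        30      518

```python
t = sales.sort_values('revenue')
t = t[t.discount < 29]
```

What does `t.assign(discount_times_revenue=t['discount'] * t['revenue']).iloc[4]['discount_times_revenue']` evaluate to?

sort by revenue:
   channel  discount  revenue
7      web        19      126
6  partner        19      224
0      web        25      225
5      web        16      331
3   retail        29      414
8      web        30      518
4  partner        13      672
2      web         4      698
1      web         2      887
filter rows where discount < 29:
   channel  discount  revenue
7      web        19      126
6  partner        19      224
0      web        25      225
5      web        16      331
4  partner        13      672
2      web         4      698
1      web         2      887
add column discount_times_revenue = t['discount'] * t['revenue']:
   channel  discount  revenue  discount_times_revenue
7      web        19      126                    2394
6  partner        19      224                    4256
0      web        25      225                    5625
5      web        16      331                    5296
4  partner        13      672                    8736
2      web         4      698                    2792
1      web         2      887                    1774
So iloc[4]['discount_times_revenue'] = 8736.

8736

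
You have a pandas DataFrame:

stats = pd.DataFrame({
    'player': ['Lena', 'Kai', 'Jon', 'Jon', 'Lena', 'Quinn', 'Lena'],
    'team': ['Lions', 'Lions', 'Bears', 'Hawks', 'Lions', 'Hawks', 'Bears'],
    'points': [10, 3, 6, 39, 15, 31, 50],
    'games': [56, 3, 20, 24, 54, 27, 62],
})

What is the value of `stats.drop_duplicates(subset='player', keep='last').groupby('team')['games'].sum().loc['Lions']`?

drop duplicate player (keep=last):
  player   team  points  games
1    Kai  Lions       3      3
3    Jon  Hawks      39     24
5  Quinn  Hawks      31     27
6   Lena  Bears      50     62
group by team, sum of games:
team
Bears    62
Hawks    51
Lions     3
Name: games, dtype: int64
Reading off the value at index 'Lions', we get 3.

3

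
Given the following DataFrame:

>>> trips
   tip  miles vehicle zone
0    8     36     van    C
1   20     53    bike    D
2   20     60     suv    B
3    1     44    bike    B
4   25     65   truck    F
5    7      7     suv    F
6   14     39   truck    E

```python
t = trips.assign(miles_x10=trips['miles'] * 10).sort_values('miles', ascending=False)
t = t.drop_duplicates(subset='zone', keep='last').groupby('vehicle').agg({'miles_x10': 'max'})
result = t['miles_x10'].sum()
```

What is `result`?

add column miles_x10 = trips['miles'] * 10:
   tip  miles vehicle zone  miles_x10
0    8     36     van    C        360
1   20     53    bike    D        530
2   20     60     suv    B        600
3    1     44    bike    B        440
4   25     65   truck    F        650
5    7      7     suv    F         70
6   14     39   truck    E        390
sort by miles descending:
   tip  miles vehicle zone  miles_x10
4   25     65   truck    F        650
2   20     60     suv    B        600
1   20     53    bike    D        530
3    1     44    bike    B        440
6   14     39   truck    E        390
0    8     36     van    C        360
5    7      7     suv    F         70
drop duplicate zone (keep=last):
   tip  miles vehicle zone  miles_x10
1   20     53    bike    D        530
3    1     44    bike    B        440
6   14     39   truck    E        390
0    8     36     van    C        360
5    7      7     suv    F         70
group by vehicle, max of miles_x10:
         miles_x10
vehicle           
bike           530
suv             70
truck          390
van            360
Taking the sum of column 'miles_x10' gives 1350.

1350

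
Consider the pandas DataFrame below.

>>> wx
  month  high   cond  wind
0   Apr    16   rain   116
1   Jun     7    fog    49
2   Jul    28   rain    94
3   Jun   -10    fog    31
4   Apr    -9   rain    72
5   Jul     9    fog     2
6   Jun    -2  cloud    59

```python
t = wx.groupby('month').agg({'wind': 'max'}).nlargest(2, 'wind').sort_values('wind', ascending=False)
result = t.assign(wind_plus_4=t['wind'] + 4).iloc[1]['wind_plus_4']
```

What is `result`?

98

group by month, max of wind:
       wind
month      
Apr     116
Jul      94
Jun      59
take 2 rows with largest wind:
       wind
month      
Apr     116
Jul      94
sort by wind descending:
       wind
month      
Apr     116
Jul      94
add column wind_plus_4 = t['wind'] + 4:
       wind  wind_plus_4
month                   
Apr     116          120
Jul      94           98
Taking the value at position 1, column 'wind_plus_4' gives 98.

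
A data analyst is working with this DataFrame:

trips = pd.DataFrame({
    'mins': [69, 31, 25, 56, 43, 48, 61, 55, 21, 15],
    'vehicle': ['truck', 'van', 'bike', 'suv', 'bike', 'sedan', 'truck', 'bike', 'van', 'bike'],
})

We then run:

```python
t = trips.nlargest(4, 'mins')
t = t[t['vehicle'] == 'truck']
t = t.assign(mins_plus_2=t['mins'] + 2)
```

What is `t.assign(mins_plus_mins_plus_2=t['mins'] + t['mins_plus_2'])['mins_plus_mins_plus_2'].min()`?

124

take 4 rows with largest mins:
   mins vehicle
0    69   truck
6    61   truck
3    56     suv
7    55    bike
filter rows where vehicle == 'truck':
   mins vehicle
0    69   truck
6    61   truck
add column mins_plus_2 = t['mins'] + 2:
   mins vehicle  mins_plus_2
0    69   truck           71
6    61   truck           63
add column mins_plus_mins_plus_2 = t['mins'] + t['mins_plus_2']:
   mins vehicle  mins_plus_2  mins_plus_mins_plus_2
0    69   truck           71                    140
6    61   truck           63                    124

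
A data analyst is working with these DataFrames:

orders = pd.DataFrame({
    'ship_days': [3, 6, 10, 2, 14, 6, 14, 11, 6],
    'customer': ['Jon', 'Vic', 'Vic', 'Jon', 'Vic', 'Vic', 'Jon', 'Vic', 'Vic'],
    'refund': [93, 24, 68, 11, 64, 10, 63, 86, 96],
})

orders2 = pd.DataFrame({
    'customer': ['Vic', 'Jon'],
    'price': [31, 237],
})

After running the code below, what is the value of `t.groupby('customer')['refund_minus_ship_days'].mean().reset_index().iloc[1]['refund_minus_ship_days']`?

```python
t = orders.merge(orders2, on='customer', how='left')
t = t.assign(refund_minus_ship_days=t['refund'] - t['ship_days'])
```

49.1666666667

merge on 'customer' (how='left') → 9 rows:
   ship_days customer  refund  price
0          3      Jon      93    237
1          6      Vic      24     31
2         10      Vic      68     31
3          2      Jon      11    237
4         14      Vic      64     31
5          6      Vic      10     31
6         14      Jon      63    237
7         11      Vic      86     31
8          6      Vic      96     31
add column refund_minus_ship_days = t['refund'] - t['ship_days']:
   ship_days customer  refund  price  refund_minus_ship_days
0          3      Jon      93    237                      90
1          6      Vic      24     31                      18
2         10      Vic      68     31                      58
3          2      Jon      11    237                       9
4         14      Vic      64     31                      50
5          6      Vic      10     31                       4
6         14      Jon      63    237                      49
7         11      Vic      86     31                      75
8          6      Vic      96     31                      90
group by customer, mean of refund_minus_ship_days:
customer
Jon    49.333333
Vic    49.166667
Name: refund_minus_ship_days, dtype: float64
reset_index():
  customer  refund_minus_ship_days
0      Jon               49.333333
1      Vic               49.166667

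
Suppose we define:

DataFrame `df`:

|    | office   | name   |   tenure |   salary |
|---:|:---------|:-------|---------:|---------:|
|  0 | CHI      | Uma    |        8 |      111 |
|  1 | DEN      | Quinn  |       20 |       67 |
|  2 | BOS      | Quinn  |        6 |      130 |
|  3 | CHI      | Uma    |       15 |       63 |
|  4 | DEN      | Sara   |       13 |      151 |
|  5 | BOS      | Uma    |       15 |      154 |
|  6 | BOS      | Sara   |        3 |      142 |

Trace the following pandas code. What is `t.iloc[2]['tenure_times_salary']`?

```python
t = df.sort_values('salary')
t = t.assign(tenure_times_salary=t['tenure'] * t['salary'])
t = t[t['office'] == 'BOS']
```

sort by salary:
  office   name  tenure  salary
3    CHI    Uma      15      63
1    DEN  Quinn      20      67
0    CHI    Uma       8     111
2    BOS  Quinn       6     130
6    BOS   Sara       3     142
4    DEN   Sara      13     151
5    BOS    Uma      15     154
add column tenure_times_salary = t['tenure'] * t['salary']:
  office   name  tenure  salary  tenure_times_salary
3    CHI    Uma      15      63                  945
1    DEN  Quinn      20      67                 1340
0    CHI    Uma       8     111                  888
2    BOS  Quinn       6     130                  780
6    BOS   Sara       3     142                  426
4    DEN   Sara      13     151                 1963
5    BOS    Uma      15     154                 2310
filter rows where office == 'BOS':
  office   name  tenure  salary  tenure_times_salary
2    BOS  Quinn       6     130                  780
6    BOS   Sara       3     142                  426
5    BOS    Uma      15     154                 2310
value at position 2, column 'tenure_times_salary' → 2310

2310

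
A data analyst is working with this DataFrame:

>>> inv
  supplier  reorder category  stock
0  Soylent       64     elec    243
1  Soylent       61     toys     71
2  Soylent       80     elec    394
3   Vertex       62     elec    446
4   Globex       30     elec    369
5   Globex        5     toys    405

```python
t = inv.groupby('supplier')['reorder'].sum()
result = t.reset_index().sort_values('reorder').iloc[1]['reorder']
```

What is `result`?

62

group by supplier, sum of reorder:
supplier
Globex      35
Soylent    205
Vertex      62
Name: reorder, dtype: int64
reset_index():
  supplier  reorder
0   Globex       35
1  Soylent      205
2   Vertex       62
sort by reorder:
  supplier  reorder
0   Globex       35
2   Vertex       62
1  Soylent      205
The value at position 1, column 'reorder' is 62.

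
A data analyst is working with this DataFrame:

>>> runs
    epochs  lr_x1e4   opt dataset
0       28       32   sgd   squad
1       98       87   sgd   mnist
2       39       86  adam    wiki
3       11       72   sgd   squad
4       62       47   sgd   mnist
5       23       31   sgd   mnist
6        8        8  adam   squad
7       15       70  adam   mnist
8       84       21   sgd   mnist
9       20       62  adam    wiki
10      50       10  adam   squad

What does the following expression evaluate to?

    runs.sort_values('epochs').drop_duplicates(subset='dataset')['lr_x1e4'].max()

sort by epochs:
    epochs  lr_x1e4   opt dataset
6        8        8  adam   squad
3       11       72   sgd   squad
7       15       70  adam   mnist
9       20       62  adam    wiki
5       23       31   sgd   mnist
0       28       32   sgd   squad
2       39       86  adam    wiki
10      50       10  adam   squad
4       62       47   sgd   mnist
8       84       21   sgd   mnist
1       98       87   sgd   mnist
drop duplicate dataset (keep=first):
   epochs  lr_x1e4   opt dataset
6       8        8  adam   squad
7      15       70  adam   mnist
9      20       62  adam    wiki
Then the max of column 'lr_x1e4': 70

70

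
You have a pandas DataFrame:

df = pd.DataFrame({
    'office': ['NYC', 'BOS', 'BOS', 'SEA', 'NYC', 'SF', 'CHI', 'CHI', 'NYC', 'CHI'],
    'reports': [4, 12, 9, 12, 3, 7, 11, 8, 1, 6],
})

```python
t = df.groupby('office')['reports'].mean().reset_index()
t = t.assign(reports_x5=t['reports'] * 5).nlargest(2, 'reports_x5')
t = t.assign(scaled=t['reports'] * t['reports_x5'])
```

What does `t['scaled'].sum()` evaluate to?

1271.25

group by office, mean of reports:
office
BOS    10.500000
CHI     8.333333
NYC     2.666667
SEA    12.000000
SF      7.000000
Name: reports, dtype: float64
reset_index():
  office    reports
0    BOS  10.500000
1    CHI   8.333333
2    NYC   2.666667
3    SEA  12.000000
4     SF   7.000000
add column reports_x5 = t['reports'] * 5:
  office    reports  reports_x5
0    BOS  10.500000   52.500000
1    CHI   8.333333   41.666667
2    NYC   2.666667   13.333333
3    SEA  12.000000   60.000000
4     SF   7.000000   35.000000
take 2 rows with largest reports_x5:
  office  reports  reports_x5
3    SEA     12.0        60.0
0    BOS     10.5        52.5
add column scaled = t['reports'] * t['reports_x5']:
  office  reports  reports_x5  scaled
3    SEA     12.0        60.0  720.00
0    BOS     10.5        52.5  551.25
Reading off the sum of column 'scaled', we get 1271.25.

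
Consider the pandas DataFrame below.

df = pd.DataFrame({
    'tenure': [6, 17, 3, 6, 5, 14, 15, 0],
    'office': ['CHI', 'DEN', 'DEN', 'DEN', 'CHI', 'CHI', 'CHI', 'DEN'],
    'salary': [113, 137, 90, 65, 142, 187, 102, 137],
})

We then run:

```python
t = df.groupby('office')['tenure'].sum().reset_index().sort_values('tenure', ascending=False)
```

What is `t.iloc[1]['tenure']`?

26

group by office, sum of tenure:
office
CHI    40
DEN    26
Name: tenure, dtype: int64
reset_index():
  office  tenure
0    CHI      40
1    DEN      26
sort by tenure descending:
  office  tenure
0    CHI      40
1    DEN      26
value at position 1, column 'tenure' → 26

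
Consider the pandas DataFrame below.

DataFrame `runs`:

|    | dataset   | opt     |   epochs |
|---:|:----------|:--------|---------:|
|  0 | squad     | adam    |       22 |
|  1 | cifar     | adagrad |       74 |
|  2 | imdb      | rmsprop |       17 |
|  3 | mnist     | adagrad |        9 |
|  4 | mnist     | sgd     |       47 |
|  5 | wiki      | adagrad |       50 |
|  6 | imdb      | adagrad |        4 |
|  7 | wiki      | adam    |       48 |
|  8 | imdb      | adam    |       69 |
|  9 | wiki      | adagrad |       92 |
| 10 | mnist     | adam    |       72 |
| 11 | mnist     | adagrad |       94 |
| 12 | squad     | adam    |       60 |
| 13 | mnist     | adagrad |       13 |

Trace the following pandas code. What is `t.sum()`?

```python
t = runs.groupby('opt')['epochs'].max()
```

230

group by opt, max of epochs:
opt
adagrad    94
adam       72
rmsprop    17
sgd        47
Name: epochs, dtype: int64
The sum of the resulting series is 230.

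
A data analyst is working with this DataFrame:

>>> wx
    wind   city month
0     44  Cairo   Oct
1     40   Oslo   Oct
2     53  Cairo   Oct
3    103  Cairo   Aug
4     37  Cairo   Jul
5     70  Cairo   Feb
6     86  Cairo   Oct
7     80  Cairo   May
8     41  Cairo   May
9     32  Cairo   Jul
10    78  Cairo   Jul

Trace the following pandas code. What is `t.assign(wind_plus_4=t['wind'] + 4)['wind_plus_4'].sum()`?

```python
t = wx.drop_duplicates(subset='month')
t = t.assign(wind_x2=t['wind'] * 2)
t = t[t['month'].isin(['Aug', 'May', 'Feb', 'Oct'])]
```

drop duplicate month (keep=first):
   wind   city month
0    44  Cairo   Oct
3   103  Cairo   Aug
4    37  Cairo   Jul
5    70  Cairo   Feb
7    80  Cairo   May
add column wind_x2 = t['wind'] * 2:
   wind   city month  wind_x2
0    44  Cairo   Oct       88
3   103  Cairo   Aug      206
4    37  Cairo   Jul       74
5    70  Cairo   Feb      140
7    80  Cairo   May      160
filter rows where month in ['Aug', 'May', 'Feb', 'Oct']:
   wind   city month  wind_x2
0    44  Cairo   Oct       88
3   103  Cairo   Aug      206
5    70  Cairo   Feb      140
7    80  Cairo   May      160
add column wind_plus_4 = t['wind'] + 4:
   wind   city month  wind_x2  wind_plus_4
0    44  Cairo   Oct       88           48
3   103  Cairo   Aug      206          107
5    70  Cairo   Feb      140           74
7    80  Cairo   May      160           84

313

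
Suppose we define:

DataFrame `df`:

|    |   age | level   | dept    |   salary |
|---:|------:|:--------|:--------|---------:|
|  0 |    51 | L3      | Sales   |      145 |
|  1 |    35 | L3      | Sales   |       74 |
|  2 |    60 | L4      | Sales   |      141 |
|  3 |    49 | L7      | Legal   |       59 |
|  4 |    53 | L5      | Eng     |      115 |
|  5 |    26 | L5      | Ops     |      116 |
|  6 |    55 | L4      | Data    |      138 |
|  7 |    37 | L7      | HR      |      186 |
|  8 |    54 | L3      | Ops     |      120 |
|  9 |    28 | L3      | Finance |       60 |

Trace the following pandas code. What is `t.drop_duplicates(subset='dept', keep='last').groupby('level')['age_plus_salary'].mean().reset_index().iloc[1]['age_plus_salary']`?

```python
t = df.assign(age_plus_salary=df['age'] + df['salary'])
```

197.0

add column age_plus_salary = df['age'] + df['salary']:
   age level     dept  salary  age_plus_salary
0   51    L3    Sales     145              196
1   35    L3    Sales      74              109
2   60    L4    Sales     141              201
3   49    L7    Legal      59              108
4   53    L5      Eng     115              168
5   26    L5      Ops     116              142
6   55    L4     Data     138              193
7   37    L7       HR     186              223
8   54    L3      Ops     120              174
9   28    L3  Finance      60               88
drop duplicate dept (keep=last):
   age level     dept  salary  age_plus_salary
2   60    L4    Sales     141              201
3   49    L7    Legal      59              108
4   53    L5      Eng     115              168
6   55    L4     Data     138              193
7   37    L7       HR     186              223
8   54    L3      Ops     120              174
9   28    L3  Finance      60               88
group by level, mean of age_plus_salary:
level
L3    131.0
L4    197.0
L5    168.0
L7    165.5
Name: age_plus_salary, dtype: float64
reset_index():
  level  age_plus_salary
0    L3            131.0
1    L4            197.0
2    L5            168.0
3    L7            165.5
So iloc[1]['age_plus_salary'] = 197.0.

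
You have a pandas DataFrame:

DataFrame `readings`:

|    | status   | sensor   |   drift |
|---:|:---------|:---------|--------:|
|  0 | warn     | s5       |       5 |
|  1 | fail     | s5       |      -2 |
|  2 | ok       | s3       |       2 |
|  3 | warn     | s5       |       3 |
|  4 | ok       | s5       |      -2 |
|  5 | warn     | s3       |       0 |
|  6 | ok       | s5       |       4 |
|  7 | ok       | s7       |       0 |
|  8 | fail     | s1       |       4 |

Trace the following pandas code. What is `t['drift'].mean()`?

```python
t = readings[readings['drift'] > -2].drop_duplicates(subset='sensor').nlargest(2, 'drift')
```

filter rows where drift > -2:
  status sensor  drift
0   warn     s5      5
2     ok     s3      2
3   warn     s5      3
5   warn     s3      0
6     ok     s5      4
7     ok     s7      0
8   fail     s1      4
drop duplicate sensor (keep=first):
  status sensor  drift
0   warn     s5      5
2     ok     s3      2
7     ok     s7      0
8   fail     s1      4
take 2 rows with largest drift:
  status sensor  drift
0   warn     s5      5
8   fail     s1      4
Finally, mean of column 'drift' = 4.5.

4.5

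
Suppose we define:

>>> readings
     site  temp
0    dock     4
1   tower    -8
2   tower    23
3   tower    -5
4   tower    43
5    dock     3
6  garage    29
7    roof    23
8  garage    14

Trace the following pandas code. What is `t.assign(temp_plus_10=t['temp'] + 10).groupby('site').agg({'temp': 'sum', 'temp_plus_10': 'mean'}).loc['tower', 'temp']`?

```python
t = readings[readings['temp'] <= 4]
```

filter rows where temp <= 4:
    site  temp
0   dock     4
1  tower    -8
3  tower    -5
5   dock     3
add column temp_plus_10 = t['temp'] + 10:
    site  temp  temp_plus_10
0   dock     4            14
1  tower    -8             2
3  tower    -5             5
5   dock     3            13
group by site: sum(temp), mean(temp_plus_10):
       temp  temp_plus_10
site                     
dock      7          13.5
tower   -13           3.5

-13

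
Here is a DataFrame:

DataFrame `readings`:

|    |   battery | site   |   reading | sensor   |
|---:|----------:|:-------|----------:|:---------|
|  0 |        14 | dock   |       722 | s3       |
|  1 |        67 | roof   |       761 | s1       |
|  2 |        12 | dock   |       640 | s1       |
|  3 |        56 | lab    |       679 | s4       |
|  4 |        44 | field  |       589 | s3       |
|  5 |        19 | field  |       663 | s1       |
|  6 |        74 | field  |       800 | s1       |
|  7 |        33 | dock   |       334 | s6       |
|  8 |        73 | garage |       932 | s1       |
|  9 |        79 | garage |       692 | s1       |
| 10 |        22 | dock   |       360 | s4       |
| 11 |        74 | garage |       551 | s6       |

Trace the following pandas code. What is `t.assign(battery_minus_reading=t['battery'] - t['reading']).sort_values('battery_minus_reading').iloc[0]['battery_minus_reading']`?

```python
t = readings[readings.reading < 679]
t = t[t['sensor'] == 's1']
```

-644

filter rows where reading < 679:
    battery    site  reading sensor
2        12    dock      640     s1
4        44   field      589     s3
5        19   field      663     s1
7        33    dock      334     s6
10       22    dock      360     s4
11       74  garage      551     s6
filter rows where sensor == 's1':
   battery   site  reading sensor
2       12   dock      640     s1
5       19  field      663     s1
add column battery_minus_reading = t['battery'] - t['reading']:
   battery   site  reading sensor  battery_minus_reading
2       12   dock      640     s1                   -628
5       19  field      663     s1                   -644
sort by battery_minus_reading:
   battery   site  reading sensor  battery_minus_reading
5       19  field      663     s1                   -644
2       12   dock      640     s1                   -628
The value at position 0, column 'battery_minus_reading' is -644.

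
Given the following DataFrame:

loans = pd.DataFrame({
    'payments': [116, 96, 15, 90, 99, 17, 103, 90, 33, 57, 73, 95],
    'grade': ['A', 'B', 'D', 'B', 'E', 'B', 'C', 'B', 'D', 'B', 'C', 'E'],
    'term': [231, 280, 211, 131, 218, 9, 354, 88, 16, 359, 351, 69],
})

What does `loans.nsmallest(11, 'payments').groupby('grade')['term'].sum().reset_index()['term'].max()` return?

867

take 11 rows with smallest payments:
    payments grade  term
2         15     D   211
5         17     B     9
8         33     D    16
9         57     B   359
10        73     C   351
3         90     B   131
7         90     B    88
11        95     E    69
1         96     B   280
4         99     E   218
6        103     C   354
group by grade, sum of term:
grade
B    867
C    705
D    227
E    287
Name: term, dtype: int64
reset_index():
  grade  term
0     B   867
1     C   705
2     D   227
3     E   287
Then the max of column 'term': 867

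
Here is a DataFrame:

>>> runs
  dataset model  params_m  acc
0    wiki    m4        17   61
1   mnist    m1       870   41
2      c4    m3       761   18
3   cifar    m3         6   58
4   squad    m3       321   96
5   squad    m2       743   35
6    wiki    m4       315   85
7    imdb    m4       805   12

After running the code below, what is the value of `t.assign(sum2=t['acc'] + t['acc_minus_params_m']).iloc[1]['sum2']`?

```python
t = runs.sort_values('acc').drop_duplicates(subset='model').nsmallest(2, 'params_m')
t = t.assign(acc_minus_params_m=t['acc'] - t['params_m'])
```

-725

sort by acc:
  dataset model  params_m  acc
7    imdb    m4       805   12
2      c4    m3       761   18
5   squad    m2       743   35
1   mnist    m1       870   41
3   cifar    m3         6   58
0    wiki    m4        17   61
6    wiki    m4       315   85
4   squad    m3       321   96
drop duplicate model (keep=first):
  dataset model  params_m  acc
7    imdb    m4       805   12
2      c4    m3       761   18
5   squad    m2       743   35
1   mnist    m1       870   41
take 2 rows with smallest params_m:
  dataset model  params_m  acc
5   squad    m2       743   35
2      c4    m3       761   18
add column acc_minus_params_m = t['acc'] - t['params_m']:
  dataset model  params_m  acc  acc_minus_params_m
5   squad    m2       743   35                -708
2      c4    m3       761   18                -743
add column sum2 = t['acc'] + t['acc_minus_params_m']:
  dataset model  params_m  acc  acc_minus_params_m  sum2
5   squad    m2       743   35                -708  -673
2      c4    m3       761   18                -743  -725
Hence -725.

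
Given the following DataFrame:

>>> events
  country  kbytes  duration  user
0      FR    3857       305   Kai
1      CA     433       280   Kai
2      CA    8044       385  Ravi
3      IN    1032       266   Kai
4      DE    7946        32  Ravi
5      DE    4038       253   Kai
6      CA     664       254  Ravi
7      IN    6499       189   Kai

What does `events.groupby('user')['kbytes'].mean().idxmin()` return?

Kai

group by user, mean of kbytes:
user
Kai     3171.800000
Ravi    5551.333333
Name: kbytes, dtype: float64
Reading off the label with the smallest value, we get Kai.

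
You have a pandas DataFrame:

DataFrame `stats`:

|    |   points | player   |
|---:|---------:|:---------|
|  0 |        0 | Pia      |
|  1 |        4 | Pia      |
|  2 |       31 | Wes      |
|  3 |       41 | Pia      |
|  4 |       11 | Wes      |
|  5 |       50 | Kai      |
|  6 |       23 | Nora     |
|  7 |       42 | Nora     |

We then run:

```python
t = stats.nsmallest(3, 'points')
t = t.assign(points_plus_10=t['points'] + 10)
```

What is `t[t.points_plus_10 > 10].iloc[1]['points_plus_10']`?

21

take 3 rows with smallest points:
   points player
0       0    Pia
1       4    Pia
4      11    Wes
add column points_plus_10 = t['points'] + 10:
   points player  points_plus_10
0       0    Pia              10
1       4    Pia              14
4      11    Wes              21
filter rows where points_plus_10 > 10:
   points player  points_plus_10
1       4    Pia              14
4      11    Wes              21
value at position 1, column 'points_plus_10' → 21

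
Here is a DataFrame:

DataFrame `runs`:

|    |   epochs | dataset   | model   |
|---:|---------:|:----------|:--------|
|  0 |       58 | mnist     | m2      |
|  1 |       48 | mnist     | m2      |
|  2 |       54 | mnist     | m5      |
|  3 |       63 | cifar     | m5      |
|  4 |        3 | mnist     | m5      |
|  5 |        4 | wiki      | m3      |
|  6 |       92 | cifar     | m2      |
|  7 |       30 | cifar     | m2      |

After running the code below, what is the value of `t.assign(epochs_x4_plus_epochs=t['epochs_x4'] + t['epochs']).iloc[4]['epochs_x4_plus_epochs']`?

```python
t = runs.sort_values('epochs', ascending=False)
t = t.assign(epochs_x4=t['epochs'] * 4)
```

240

sort by epochs descending:
   epochs dataset model
6      92   cifar    m2
3      63   cifar    m5
0      58   mnist    m2
2      54   mnist    m5
1      48   mnist    m2
7      30   cifar    m2
5       4    wiki    m3
4       3   mnist    m5
add column epochs_x4 = t['epochs'] * 4:
   epochs dataset model  epochs_x4
6      92   cifar    m2        368
3      63   cifar    m5        252
0      58   mnist    m2        232
2      54   mnist    m5        216
1      48   mnist    m2        192
7      30   cifar    m2        120
5       4    wiki    m3         16
4       3   mnist    m5         12
add column epochs_x4_plus_epochs = t['epochs_x4'] + t['epochs']:
   epochs dataset model  epochs_x4  epochs_x4_plus_epochs
6      92   cifar    m2        368                    460
3      63   cifar    m5        252                    315
0      58   mnist    m2        232                    290
2      54   mnist    m5        216                    270
1      48   mnist    m2        192                    240
7      30   cifar    m2        120                    150
5       4    wiki    m3         16                     20
4       3   mnist    m5         12                     15
Reading off the value at position 4, column 'epochs_x4_plus_epochs', we get 240.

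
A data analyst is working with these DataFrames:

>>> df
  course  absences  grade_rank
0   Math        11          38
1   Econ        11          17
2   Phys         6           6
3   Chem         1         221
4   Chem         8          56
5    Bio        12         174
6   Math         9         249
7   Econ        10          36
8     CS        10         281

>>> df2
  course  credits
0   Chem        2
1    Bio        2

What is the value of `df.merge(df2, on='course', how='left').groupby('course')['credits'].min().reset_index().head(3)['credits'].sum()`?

merge on 'course' (how='left') → 9 rows:
  course  absences  grade_rank  credits
0   Math        11          38      NaN
1   Econ        11          17      NaN
2   Phys         6           6      NaN
3   Chem         1         221      2.0
4   Chem         8          56      2.0
5    Bio        12         174      2.0
6   Math         9         249      NaN
7   Econ        10          36      NaN
8     CS        10         281      NaN
group by course, min of credits:
course
Bio     2.0
CS      NaN
Chem    2.0
Econ    NaN
Math    NaN
Phys    NaN
Name: credits, dtype: float64
reset_index():
  course  credits
0    Bio      2.0
1     CS      NaN
2   Chem      2.0
3   Econ      NaN
4   Math      NaN
5   Phys      NaN
take first 3 rows:
  course  credits
0    Bio      2.0
1     CS      NaN
2   Chem      2.0
Reading off the sum of column 'credits', we get 4.0.

4.0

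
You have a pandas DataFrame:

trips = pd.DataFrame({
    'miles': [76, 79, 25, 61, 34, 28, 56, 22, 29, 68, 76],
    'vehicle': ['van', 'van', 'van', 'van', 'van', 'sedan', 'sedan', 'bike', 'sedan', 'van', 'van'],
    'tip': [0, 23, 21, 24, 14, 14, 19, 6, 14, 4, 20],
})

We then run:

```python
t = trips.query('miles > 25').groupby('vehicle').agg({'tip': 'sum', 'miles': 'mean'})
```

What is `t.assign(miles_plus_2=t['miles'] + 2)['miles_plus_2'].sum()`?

107.333333333

filter rows where miles > 25:
    miles vehicle  tip
0      76     van    0
1      79     van   23
3      61     van   24
4      34     van   14
5      28   sedan   14
6      56   sedan   19
8      29   sedan   14
9      68     van    4
10     76     van   20
group by vehicle: sum(tip), mean(miles):
         tip      miles
vehicle                
sedan     47  37.666667
van       85  65.666667
add column miles_plus_2 = t['miles'] + 2:
         tip      miles  miles_plus_2
vehicle                              
sedan     47  37.666667     39.666667
van       85  65.666667     67.666667
So sum() = 107.333333333.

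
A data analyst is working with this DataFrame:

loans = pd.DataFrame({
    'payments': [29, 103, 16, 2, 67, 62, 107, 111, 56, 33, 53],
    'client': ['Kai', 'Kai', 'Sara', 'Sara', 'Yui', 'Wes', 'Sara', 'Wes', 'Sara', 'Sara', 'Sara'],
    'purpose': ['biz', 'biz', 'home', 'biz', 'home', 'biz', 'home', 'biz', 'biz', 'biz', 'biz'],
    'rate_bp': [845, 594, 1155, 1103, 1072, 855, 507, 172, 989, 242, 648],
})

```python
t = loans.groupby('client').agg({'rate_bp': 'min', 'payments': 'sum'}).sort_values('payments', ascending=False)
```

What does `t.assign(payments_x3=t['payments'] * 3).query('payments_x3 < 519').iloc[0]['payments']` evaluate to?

132

group by client: min(rate_bp), sum(payments):
        rate_bp  payments
client                   
Kai         594       132
Sara        242       267
Wes         172       173
Yui        1072        67
sort by payments descending:
        rate_bp  payments
client                   
Sara        242       267
Wes         172       173
Kai         594       132
Yui        1072        67
add column payments_x3 = t['payments'] * 3:
        rate_bp  payments  payments_x3
client                                
Sara        242       267          801
Wes         172       173          519
Kai         594       132          396
Yui        1072        67          201
filter rows where payments_x3 < 519:
        rate_bp  payments  payments_x3
client                                
Kai         594       132          396
Yui        1072        67          201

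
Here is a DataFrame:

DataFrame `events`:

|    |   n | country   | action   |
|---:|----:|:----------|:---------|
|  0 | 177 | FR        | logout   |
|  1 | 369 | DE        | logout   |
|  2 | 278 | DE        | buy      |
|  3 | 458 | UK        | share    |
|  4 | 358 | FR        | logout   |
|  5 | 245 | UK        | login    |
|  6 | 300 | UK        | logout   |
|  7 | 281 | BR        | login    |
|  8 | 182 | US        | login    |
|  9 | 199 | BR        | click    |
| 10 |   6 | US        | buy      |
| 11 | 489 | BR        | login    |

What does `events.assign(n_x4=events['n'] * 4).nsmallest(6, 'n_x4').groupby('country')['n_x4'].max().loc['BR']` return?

add column n_x4 = events['n'] * 4:
      n country  action  n_x4
0   177      FR  logout   708
1   369      DE  logout  1476
2   278      DE     buy  1112
3   458      UK   share  1832
4   358      FR  logout  1432
5   245      UK   login   980
6   300      UK  logout  1200
7   281      BR   login  1124
8   182      US   login   728
9   199      BR   click   796
10    6      US     buy    24
11  489      BR   login  1956
take 6 rows with smallest n_x4:
      n country  action  n_x4
10    6      US     buy    24
0   177      FR  logout   708
8   182      US   login   728
9   199      BR   click   796
5   245      UK   login   980
2   278      DE     buy  1112
group by country, max of n_x4:
country
BR     796
DE    1112
FR     708
UK     980
US     728
Name: n_x4, dtype: int64

796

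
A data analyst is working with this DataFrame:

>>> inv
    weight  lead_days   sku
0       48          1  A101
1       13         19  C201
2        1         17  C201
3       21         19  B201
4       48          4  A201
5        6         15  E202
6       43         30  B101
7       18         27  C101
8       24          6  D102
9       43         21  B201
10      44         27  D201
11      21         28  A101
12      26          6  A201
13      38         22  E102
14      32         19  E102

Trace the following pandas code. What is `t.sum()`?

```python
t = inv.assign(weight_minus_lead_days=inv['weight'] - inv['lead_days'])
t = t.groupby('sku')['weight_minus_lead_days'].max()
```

153

add column weight_minus_lead_days = inv['weight'] - inv['lead_days']:
    weight  lead_days   sku  weight_minus_lead_days
0       48          1  A101                      47
1       13         19  C201                      -6
2        1         17  C201                     -16
3       21         19  B201                       2
4       48          4  A201                      44
5        6         15  E202                      -9
6       43         30  B101                      13
7       18         27  C101                      -9
8       24          6  D102                      18
9       43         21  B201                      22
10      44         27  D201                      17
11      21         28  A101                      -7
12      26          6  A201                      20
13      38         22  E102                      16
14      32         19  E102                      13
group by sku, max of weight_minus_lead_days:
sku
A101    47
A201    44
B101    13
B201    22
C101    -9
C201    -6
D102    18
D201    17
E102    16
E202    -9
Name: weight_minus_lead_days, dtype: int64
Then the sum of the resulting series: 153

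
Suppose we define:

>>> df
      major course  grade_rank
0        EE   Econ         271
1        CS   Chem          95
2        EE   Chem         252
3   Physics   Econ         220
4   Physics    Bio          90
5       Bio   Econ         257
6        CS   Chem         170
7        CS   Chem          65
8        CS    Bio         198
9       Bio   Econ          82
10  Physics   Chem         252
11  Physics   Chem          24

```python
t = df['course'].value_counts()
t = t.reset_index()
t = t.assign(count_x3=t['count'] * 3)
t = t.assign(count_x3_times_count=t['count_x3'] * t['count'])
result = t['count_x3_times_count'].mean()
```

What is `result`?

value_counts of course:
course
Chem    6
Econ    4
Bio     2
Name: count, dtype: int64
reset_index():
  course  count
0   Chem      6
1   Econ      4
2    Bio      2
add column count_x3 = t['count'] * 3:
  course  count  count_x3
0   Chem      6        18
1   Econ      4        12
2    Bio      2         6
add column count_x3_times_count = t['count_x3'] * t['count']:
  course  count  count_x3  count_x3_times_count
0   Chem      6        18                   108
1   Econ      4        12                    48
2    Bio      2         6                    12
Reading off the mean of column 'count_x3_times_count', we get 56.0.

56.0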